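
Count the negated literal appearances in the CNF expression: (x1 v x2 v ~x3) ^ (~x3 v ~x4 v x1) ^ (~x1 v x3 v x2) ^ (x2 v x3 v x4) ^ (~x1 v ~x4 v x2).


Scan each clause for negated literals.
Clause 1: 1 negative; Clause 2: 2 negative; Clause 3: 1 negative; Clause 4: 0 negative; Clause 5: 2 negative.
Total negative literal occurrences = 6.

6


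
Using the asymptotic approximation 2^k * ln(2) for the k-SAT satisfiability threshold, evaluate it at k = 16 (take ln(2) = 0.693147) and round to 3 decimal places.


Using the asymptotic formula: threshold ~ 2^k * ln(2).
2^16 = 65536.
65536 * 0.693147 = 45426.082.

45426.082


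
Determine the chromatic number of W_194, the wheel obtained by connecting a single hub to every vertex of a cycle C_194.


W_194 consists of the cycle C_194 together with a hub vertex adjacent to every cycle vertex.
The cycle C_194 needs 2 colors (even cycle -> 2).
The hub is adjacent to every cycle vertex, so it must receive a new color distinct from all of them.
Chromatic number = 2 + 1 = 3.

3


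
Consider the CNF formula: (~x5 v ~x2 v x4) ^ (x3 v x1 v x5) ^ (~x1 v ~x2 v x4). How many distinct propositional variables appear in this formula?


Identify each distinct variable in the formula.
Variables found: x1, x2, x3, x4, x5.
Total distinct variables = 5.

5


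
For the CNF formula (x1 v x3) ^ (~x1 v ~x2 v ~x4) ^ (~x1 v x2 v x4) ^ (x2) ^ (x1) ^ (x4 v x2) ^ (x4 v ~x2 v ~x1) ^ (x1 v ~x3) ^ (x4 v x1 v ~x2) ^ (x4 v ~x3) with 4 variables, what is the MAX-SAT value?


Enumerate all 16 truth assignments.
For each, count how many of the 10 clauses are satisfied.
The formula is not fully satisfiable, so the maximum is below 10.
Maximum simultaneously satisfiable clauses = 9.

9


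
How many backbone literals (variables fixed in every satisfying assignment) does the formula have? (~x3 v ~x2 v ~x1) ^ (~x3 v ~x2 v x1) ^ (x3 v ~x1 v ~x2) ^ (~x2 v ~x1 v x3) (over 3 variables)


Find all satisfying assignments: 5 model(s).
Check which variables have the same value in every model.
No variable is fixed across all models.
Backbone size = 0.

0


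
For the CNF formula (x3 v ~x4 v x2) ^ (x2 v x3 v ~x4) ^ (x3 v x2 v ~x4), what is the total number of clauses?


Each group enclosed in parentheses joined by ^ is one clause.
Counting the conjuncts: 3 clauses.

3


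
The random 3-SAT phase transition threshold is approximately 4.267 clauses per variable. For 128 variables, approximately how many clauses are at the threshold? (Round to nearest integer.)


The 3-SAT phase transition occurs at approximately 4.267 clauses per variable.
m = 4.267 * 128 = 546.176.
Rounded to nearest integer: 546.

546


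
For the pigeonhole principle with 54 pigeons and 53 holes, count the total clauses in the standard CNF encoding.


The PHP encoding has two parts:
1) At-least-one-hole clauses: 54 (one per pigeon, each with 53 literals).
2) At-most-one-pigeon-per-hole clauses: 53 holes * C(54,2) = 53 * 1431 = 75843.
Total clauses = 54 + 75843 = 75897.

75897


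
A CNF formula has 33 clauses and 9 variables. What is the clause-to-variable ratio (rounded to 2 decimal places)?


Clause-to-variable ratio = clauses / variables.
33 / 9 = 3.67.

3.67


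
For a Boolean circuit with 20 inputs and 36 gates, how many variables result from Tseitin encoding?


The Tseitin transformation introduces one auxiliary variable per gate.
Total variables = inputs + gates = 20 + 36 = 56.

56


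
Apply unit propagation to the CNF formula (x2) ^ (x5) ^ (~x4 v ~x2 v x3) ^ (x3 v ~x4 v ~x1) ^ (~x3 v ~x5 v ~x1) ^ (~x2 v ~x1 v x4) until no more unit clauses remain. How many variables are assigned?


Unit propagation repeatedly assigns the literal in any unit clause, then simplifies.
Assignments in order: x2 = T, x5 = T.
No further unit clauses remain.
Total variables assigned = 2.

2


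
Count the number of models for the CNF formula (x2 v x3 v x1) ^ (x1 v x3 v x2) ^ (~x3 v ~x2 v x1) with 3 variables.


Enumerate all 8 truth assignments over 3 variables.
Test each against every clause.
Satisfying assignments found: 6.

6


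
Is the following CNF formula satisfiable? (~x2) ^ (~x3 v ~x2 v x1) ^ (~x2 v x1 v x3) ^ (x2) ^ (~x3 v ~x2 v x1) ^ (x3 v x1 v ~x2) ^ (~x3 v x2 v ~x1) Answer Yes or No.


Check all 8 possible truth assignments.
Number of satisfying assignments found: 0.
The formula is unsatisfiable.

No


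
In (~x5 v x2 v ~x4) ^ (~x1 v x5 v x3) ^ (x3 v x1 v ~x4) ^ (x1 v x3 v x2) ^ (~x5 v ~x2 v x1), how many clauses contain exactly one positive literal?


A definite clause has exactly one positive literal.
Clause 1: 1 positive -> definite
Clause 2: 2 positive -> not definite
Clause 3: 2 positive -> not definite
Clause 4: 3 positive -> not definite
Clause 5: 1 positive -> definite
Definite clause count = 2.

2


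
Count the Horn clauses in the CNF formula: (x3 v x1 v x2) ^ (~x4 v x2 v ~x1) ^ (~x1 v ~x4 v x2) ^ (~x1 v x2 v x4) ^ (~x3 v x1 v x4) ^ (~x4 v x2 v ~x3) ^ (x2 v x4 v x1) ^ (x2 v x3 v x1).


A Horn clause has at most one positive literal.
Clause 1: 3 positive lit(s) -> not Horn
Clause 2: 1 positive lit(s) -> Horn
Clause 3: 1 positive lit(s) -> Horn
Clause 4: 2 positive lit(s) -> not Horn
Clause 5: 2 positive lit(s) -> not Horn
Clause 6: 1 positive lit(s) -> Horn
Clause 7: 3 positive lit(s) -> not Horn
Clause 8: 3 positive lit(s) -> not Horn
Total Horn clauses = 3.

3


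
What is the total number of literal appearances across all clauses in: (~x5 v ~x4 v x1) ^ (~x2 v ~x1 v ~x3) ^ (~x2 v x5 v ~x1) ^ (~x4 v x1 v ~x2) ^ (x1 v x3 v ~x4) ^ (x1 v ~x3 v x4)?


Clause lengths: 3, 3, 3, 3, 3, 3.
Sum = 3 + 3 + 3 + 3 + 3 + 3 = 18.

18


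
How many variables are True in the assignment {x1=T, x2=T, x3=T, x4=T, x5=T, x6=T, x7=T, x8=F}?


The weight is the number of variables assigned True.
True variables: x1, x2, x3, x4, x5, x6, x7.
Weight = 7.

7


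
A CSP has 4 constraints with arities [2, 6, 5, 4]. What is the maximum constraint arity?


The arities are: 2, 6, 5, 4.
Scan for the maximum value.
Maximum arity = 6.

6


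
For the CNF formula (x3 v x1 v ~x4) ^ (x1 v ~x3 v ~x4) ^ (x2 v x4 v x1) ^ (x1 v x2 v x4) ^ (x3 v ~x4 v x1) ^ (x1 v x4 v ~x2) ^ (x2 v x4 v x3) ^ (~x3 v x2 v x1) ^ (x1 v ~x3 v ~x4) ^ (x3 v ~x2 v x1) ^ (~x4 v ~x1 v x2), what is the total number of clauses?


Each group enclosed in parentheses joined by ^ is one clause.
Counting the conjuncts: 11 clauses.

11


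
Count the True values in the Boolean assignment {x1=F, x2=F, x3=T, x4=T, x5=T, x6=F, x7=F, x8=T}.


The weight is the number of variables assigned True.
True variables: x3, x4, x5, x8.
Weight = 4.

4


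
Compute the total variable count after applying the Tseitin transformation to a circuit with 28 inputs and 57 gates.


The Tseitin transformation introduces one auxiliary variable per gate.
Total variables = inputs + gates = 28 + 57 = 85.

85


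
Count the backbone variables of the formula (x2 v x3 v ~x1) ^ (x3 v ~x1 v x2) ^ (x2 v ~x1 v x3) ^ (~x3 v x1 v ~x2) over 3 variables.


Find all satisfying assignments: 6 model(s).
Check which variables have the same value in every model.
No variable is fixed across all models.
Backbone size = 0.

0


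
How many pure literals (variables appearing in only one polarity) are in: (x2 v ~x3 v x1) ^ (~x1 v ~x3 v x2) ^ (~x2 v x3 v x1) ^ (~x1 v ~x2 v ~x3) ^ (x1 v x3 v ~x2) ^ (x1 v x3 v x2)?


A pure literal appears in only one polarity across all clauses.
No pure literals found.
Count = 0.

0


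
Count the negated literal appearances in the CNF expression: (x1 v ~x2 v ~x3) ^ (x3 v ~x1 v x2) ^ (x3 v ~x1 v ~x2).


Scan each clause for negated literals.
Clause 1: 2 negative; Clause 2: 1 negative; Clause 3: 2 negative.
Total negative literal occurrences = 5.

5


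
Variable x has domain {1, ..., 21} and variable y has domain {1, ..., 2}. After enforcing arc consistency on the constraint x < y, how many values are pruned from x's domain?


For the constraint x < y, x needs a supporting value in y's domain.
x can be at most 1 (one less than y's maximum).
Valid x values from domain: 1 out of 21.
Pruned = 21 - 1 = 20.

20


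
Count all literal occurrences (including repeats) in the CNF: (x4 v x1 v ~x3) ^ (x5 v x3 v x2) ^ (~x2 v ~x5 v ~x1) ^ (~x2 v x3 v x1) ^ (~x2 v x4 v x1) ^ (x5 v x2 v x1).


Clause lengths: 3, 3, 3, 3, 3, 3.
Sum = 3 + 3 + 3 + 3 + 3 + 3 = 18.

18


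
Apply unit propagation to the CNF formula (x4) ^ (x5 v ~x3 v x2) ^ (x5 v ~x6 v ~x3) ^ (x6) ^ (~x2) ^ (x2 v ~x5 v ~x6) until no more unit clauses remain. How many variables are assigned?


Unit propagation repeatedly assigns the literal in any unit clause, then simplifies.
Assignments in order: x4 = T, x6 = T, x2 = F, x5 = F, x3 = F.
No further unit clauses remain.
Total variables assigned = 5.

5


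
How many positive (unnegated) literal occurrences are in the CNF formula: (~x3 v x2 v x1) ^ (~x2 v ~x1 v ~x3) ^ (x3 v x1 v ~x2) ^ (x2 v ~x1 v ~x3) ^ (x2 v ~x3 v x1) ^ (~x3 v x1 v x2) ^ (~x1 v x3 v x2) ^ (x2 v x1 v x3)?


Scan each clause for unnegated literals.
Clause 1: 2 positive; Clause 2: 0 positive; Clause 3: 2 positive; Clause 4: 1 positive; Clause 5: 2 positive; Clause 6: 2 positive; Clause 7: 2 positive; Clause 8: 3 positive.
Total positive literal occurrences = 14.

14


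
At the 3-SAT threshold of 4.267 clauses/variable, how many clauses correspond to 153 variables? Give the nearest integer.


The 3-SAT phase transition occurs at approximately 4.267 clauses per variable.
m = 4.267 * 153 = 652.851.
Rounded to nearest integer: 653.

653


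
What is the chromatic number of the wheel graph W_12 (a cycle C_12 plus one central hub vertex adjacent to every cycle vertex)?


W_12 consists of the cycle C_12 together with a hub vertex adjacent to every cycle vertex.
The cycle C_12 needs 2 colors (even cycle -> 2).
The hub is adjacent to every cycle vertex, so it must receive a new color distinct from all of them.
Chromatic number = 2 + 1 = 3.

3


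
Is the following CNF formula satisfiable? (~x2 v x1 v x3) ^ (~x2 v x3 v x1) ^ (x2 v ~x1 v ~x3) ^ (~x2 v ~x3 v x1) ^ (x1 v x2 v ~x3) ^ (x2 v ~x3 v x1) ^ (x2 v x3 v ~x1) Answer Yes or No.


Check all 8 possible truth assignments.
Number of satisfying assignments found: 3.
The formula is satisfiable.

Yes


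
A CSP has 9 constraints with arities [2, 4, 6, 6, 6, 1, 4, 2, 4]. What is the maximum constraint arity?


The arities are: 2, 4, 6, 6, 6, 1, 4, 2, 4.
Scan for the maximum value.
Maximum arity = 6.

6


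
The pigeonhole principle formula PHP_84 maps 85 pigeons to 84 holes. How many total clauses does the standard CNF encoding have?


The PHP encoding has two parts:
1) At-least-one-hole clauses: 85 (one per pigeon, each with 84 literals).
2) At-most-one-pigeon-per-hole clauses: 84 holes * C(85,2) = 84 * 3570 = 299880.
Total clauses = 85 + 299880 = 299965.

299965


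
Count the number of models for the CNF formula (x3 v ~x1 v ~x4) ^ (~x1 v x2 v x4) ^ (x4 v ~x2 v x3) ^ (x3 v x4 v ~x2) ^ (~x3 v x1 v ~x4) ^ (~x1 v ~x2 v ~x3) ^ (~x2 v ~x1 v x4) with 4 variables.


Enumerate all 16 truth assignments over 4 variables.
Test each against every clause.
Satisfying assignments found: 6.

6


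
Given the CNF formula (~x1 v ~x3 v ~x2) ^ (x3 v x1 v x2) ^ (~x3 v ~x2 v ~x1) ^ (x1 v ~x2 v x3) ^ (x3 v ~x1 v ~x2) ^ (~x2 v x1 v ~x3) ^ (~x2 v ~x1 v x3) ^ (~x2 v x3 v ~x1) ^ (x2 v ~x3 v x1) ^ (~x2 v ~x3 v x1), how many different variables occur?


Identify each distinct variable in the formula.
Variables found: x1, x2, x3.
Total distinct variables = 3.

3


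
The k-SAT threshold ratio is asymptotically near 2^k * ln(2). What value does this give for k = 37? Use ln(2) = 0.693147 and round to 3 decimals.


Using the asymptotic formula: threshold ~ 2^k * ln(2).
2^37 = 137438953472.
137438953472 * 0.693147 = 95265398282.256.

95265398282.256


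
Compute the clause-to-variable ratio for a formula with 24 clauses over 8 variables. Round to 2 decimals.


Clause-to-variable ratio = clauses / variables.
24 / 8 = 3.0.

3.0


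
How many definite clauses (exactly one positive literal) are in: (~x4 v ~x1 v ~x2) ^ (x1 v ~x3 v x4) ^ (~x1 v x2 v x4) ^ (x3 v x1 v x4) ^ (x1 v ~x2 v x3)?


A definite clause has exactly one positive literal.
Clause 1: 0 positive -> not definite
Clause 2: 2 positive -> not definite
Clause 3: 2 positive -> not definite
Clause 4: 3 positive -> not definite
Clause 5: 2 positive -> not definite
Definite clause count = 0.

0


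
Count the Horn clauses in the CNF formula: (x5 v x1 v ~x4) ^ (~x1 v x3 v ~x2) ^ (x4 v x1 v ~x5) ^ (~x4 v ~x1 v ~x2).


A Horn clause has at most one positive literal.
Clause 1: 2 positive lit(s) -> not Horn
Clause 2: 1 positive lit(s) -> Horn
Clause 3: 2 positive lit(s) -> not Horn
Clause 4: 0 positive lit(s) -> Horn
Total Horn clauses = 2.

2


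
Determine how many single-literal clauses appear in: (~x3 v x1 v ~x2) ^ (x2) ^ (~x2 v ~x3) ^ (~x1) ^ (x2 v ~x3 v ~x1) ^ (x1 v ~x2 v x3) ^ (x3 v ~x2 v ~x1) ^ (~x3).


A unit clause contains exactly one literal.
Unit clauses found: (x2), (~x1), (~x3).
Count = 3.

3


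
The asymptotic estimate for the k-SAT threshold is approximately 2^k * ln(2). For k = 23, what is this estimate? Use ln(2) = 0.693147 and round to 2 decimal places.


Using the asymptotic formula: threshold ~ 2^k * ln(2).
2^23 = 8388608.
8388608 * 0.693147 = 5814538.47.

5814538.47


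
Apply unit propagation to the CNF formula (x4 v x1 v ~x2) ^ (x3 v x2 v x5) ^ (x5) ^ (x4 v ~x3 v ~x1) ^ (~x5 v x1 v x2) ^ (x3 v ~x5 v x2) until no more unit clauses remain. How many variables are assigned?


Unit propagation repeatedly assigns the literal in any unit clause, then simplifies.
Assignments in order: x5 = T.
No further unit clauses remain.
Total variables assigned = 1.

1


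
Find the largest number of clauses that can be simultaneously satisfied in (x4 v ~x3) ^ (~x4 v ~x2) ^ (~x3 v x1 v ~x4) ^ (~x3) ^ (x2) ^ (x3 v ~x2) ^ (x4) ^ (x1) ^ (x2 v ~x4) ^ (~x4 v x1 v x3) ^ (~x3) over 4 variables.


Enumerate all 16 truth assignments.
For each, count how many of the 11 clauses are satisfied.
The formula is not fully satisfiable, so the maximum is below 11.
Maximum simultaneously satisfiable clauses = 9.

9


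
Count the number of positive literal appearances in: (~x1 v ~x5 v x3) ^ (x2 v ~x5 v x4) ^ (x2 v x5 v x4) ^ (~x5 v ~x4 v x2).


Scan each clause for unnegated literals.
Clause 1: 1 positive; Clause 2: 2 positive; Clause 3: 3 positive; Clause 4: 1 positive.
Total positive literal occurrences = 7.

7


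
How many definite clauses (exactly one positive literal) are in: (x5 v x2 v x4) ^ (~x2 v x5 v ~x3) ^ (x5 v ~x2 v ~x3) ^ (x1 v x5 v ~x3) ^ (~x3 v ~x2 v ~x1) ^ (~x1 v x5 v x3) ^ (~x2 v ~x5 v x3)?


A definite clause has exactly one positive literal.
Clause 1: 3 positive -> not definite
Clause 2: 1 positive -> definite
Clause 3: 1 positive -> definite
Clause 4: 2 positive -> not definite
Clause 5: 0 positive -> not definite
Clause 6: 2 positive -> not definite
Clause 7: 1 positive -> definite
Definite clause count = 3.

3


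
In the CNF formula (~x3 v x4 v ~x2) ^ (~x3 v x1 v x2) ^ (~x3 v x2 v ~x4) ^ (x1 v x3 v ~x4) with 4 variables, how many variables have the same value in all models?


Find all satisfying assignments: 9 model(s).
Check which variables have the same value in every model.
No variable is fixed across all models.
Backbone size = 0.

0


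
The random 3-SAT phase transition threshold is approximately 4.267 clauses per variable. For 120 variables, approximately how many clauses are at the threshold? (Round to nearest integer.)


The 3-SAT phase transition occurs at approximately 4.267 clauses per variable.
m = 4.267 * 120 = 512.04.
Rounded to nearest integer: 512.

512


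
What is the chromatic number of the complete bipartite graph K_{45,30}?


K_{45,30} is bipartite by definition: the two parts are independent sets, with every edge crossing between them.
Color all vertices in one part with color 1 and all vertices in the other part with color 2.
Since the graph has at least one edge, one color does not suffice.
Chromatic number = 2.

2


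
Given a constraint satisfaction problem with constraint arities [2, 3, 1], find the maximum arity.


The arities are: 2, 3, 1.
Scan for the maximum value.
Maximum arity = 3.

3


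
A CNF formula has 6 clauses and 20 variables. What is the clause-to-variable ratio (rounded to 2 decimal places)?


Clause-to-variable ratio = clauses / variables.
6 / 20 = 0.3.

0.3


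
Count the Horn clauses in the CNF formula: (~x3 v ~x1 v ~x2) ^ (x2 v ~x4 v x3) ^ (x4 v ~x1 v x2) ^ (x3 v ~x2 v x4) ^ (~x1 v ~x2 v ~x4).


A Horn clause has at most one positive literal.
Clause 1: 0 positive lit(s) -> Horn
Clause 2: 2 positive lit(s) -> not Horn
Clause 3: 2 positive lit(s) -> not Horn
Clause 4: 2 positive lit(s) -> not Horn
Clause 5: 0 positive lit(s) -> Horn
Total Horn clauses = 2.

2


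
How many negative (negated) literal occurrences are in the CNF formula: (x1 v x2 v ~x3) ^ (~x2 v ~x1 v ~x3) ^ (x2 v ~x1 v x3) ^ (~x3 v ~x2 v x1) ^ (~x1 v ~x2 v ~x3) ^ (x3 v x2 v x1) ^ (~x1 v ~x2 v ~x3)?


Scan each clause for negated literals.
Clause 1: 1 negative; Clause 2: 3 negative; Clause 3: 1 negative; Clause 4: 2 negative; Clause 5: 3 negative; Clause 6: 0 negative; Clause 7: 3 negative.
Total negative literal occurrences = 13.

13


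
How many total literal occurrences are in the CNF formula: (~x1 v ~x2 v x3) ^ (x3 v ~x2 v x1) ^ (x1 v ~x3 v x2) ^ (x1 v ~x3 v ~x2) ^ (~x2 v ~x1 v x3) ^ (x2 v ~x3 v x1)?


Clause lengths: 3, 3, 3, 3, 3, 3.
Sum = 3 + 3 + 3 + 3 + 3 + 3 = 18.

18


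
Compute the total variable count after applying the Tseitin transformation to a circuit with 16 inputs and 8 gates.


The Tseitin transformation introduces one auxiliary variable per gate.
Total variables = inputs + gates = 16 + 8 = 24.

24


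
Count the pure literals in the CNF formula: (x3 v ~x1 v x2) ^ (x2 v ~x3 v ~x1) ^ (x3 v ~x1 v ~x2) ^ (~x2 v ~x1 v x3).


A pure literal appears in only one polarity across all clauses.
Pure literals: x1 (negative only).
Count = 1.

1


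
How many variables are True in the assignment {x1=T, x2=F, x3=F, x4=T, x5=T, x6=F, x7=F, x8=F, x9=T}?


The weight is the number of variables assigned True.
True variables: x1, x4, x5, x9.
Weight = 4.

4


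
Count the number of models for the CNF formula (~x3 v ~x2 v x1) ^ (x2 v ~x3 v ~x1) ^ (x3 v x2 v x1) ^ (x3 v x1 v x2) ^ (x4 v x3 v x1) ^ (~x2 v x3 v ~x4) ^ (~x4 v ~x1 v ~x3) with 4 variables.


Enumerate all 16 truth assignments over 4 variables.
Test each against every clause.
Satisfying assignments found: 6.

6


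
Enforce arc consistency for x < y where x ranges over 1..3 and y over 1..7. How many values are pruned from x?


For the constraint x < y, x needs a supporting value in y's domain.
x can be at most 6 (one less than y's maximum).
Valid x values from domain: 3 out of 3.
Pruned = 3 - 3 = 0.

0


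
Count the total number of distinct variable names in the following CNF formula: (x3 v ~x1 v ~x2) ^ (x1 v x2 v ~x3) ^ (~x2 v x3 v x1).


Identify each distinct variable in the formula.
Variables found: x1, x2, x3.
Total distinct variables = 3.

3


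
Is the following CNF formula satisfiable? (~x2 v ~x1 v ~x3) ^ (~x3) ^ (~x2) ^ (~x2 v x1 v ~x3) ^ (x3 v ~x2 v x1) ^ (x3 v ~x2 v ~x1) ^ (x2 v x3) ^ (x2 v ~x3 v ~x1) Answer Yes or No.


Check all 8 possible truth assignments.
Number of satisfying assignments found: 0.
The formula is unsatisfiable.

No


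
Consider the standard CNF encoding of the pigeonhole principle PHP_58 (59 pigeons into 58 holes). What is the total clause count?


The PHP encoding has two parts:
1) At-least-one-hole clauses: 59 (one per pigeon, each with 58 literals).
2) At-most-one-pigeon-per-hole clauses: 58 holes * C(59,2) = 58 * 1711 = 99238.
Total clauses = 59 + 99238 = 99297.

99297


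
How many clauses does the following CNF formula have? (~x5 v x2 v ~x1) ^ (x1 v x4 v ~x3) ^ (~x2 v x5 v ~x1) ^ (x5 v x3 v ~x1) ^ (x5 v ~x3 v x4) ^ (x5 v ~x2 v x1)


Each group enclosed in parentheses joined by ^ is one clause.
Counting the conjuncts: 6 clauses.

6


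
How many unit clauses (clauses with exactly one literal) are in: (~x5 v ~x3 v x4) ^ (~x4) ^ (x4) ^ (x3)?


A unit clause contains exactly one literal.
Unit clauses found: (~x4), (x4), (x3).
Count = 3.

3


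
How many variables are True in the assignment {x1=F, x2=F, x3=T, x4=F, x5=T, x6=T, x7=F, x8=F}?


The weight is the number of variables assigned True.
True variables: x3, x5, x6.
Weight = 3.

3


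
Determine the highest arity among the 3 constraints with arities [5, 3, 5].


The arities are: 5, 3, 5.
Scan for the maximum value.
Maximum arity = 5.

5


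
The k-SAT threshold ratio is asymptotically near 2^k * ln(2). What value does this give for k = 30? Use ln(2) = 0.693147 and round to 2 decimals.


Using the asymptotic formula: threshold ~ 2^k * ln(2).
2^30 = 1073741824.
1073741824 * 0.693147 = 744260924.08.

744260924.08


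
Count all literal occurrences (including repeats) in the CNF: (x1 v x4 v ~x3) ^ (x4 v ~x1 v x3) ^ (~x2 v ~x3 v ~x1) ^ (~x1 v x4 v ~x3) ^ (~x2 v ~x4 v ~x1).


Clause lengths: 3, 3, 3, 3, 3.
Sum = 3 + 3 + 3 + 3 + 3 = 15.

15


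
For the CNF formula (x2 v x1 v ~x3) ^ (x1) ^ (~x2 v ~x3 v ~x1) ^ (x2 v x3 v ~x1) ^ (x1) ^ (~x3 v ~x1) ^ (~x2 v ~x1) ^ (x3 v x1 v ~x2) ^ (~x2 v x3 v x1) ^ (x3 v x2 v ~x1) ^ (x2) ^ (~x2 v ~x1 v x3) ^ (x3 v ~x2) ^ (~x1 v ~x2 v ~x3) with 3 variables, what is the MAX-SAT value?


Enumerate all 8 truth assignments.
For each, count how many of the 14 clauses are satisfied.
The formula is not fully satisfiable, so the maximum is below 14.
Maximum simultaneously satisfiable clauses = 12.

12


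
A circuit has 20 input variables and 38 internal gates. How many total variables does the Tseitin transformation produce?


The Tseitin transformation introduces one auxiliary variable per gate.
Total variables = inputs + gates = 20 + 38 = 58.

58


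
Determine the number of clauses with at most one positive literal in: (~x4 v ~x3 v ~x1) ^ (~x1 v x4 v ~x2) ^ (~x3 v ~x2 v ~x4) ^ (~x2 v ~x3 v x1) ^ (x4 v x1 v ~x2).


A Horn clause has at most one positive literal.
Clause 1: 0 positive lit(s) -> Horn
Clause 2: 1 positive lit(s) -> Horn
Clause 3: 0 positive lit(s) -> Horn
Clause 4: 1 positive lit(s) -> Horn
Clause 5: 2 positive lit(s) -> not Horn
Total Horn clauses = 4.

4


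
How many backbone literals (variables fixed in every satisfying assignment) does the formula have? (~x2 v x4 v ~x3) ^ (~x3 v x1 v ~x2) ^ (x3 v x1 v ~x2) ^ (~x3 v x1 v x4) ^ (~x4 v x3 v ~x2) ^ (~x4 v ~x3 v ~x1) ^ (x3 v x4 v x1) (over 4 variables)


Find all satisfying assignments: 6 model(s).
Check which variables have the same value in every model.
No variable is fixed across all models.
Backbone size = 0.

0


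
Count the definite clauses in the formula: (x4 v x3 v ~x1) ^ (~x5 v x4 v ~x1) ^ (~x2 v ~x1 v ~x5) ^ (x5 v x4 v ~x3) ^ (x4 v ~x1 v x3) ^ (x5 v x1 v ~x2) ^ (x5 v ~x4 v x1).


A definite clause has exactly one positive literal.
Clause 1: 2 positive -> not definite
Clause 2: 1 positive -> definite
Clause 3: 0 positive -> not definite
Clause 4: 2 positive -> not definite
Clause 5: 2 positive -> not definite
Clause 6: 2 positive -> not definite
Clause 7: 2 positive -> not definite
Definite clause count = 1.

1


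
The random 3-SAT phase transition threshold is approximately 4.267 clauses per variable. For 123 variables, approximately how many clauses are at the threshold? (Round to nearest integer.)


The 3-SAT phase transition occurs at approximately 4.267 clauses per variable.
m = 4.267 * 123 = 524.841.
Rounded to nearest integer: 525.

525


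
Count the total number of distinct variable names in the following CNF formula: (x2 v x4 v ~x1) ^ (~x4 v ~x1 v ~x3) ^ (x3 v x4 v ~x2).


Identify each distinct variable in the formula.
Variables found: x1, x2, x3, x4.
Total distinct variables = 4.

4


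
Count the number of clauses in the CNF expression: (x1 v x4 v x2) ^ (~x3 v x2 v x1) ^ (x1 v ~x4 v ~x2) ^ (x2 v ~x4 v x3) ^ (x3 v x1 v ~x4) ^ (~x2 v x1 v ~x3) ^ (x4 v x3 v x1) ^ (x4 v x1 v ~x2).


Each group enclosed in parentheses joined by ^ is one clause.
Counting the conjuncts: 8 clauses.

8


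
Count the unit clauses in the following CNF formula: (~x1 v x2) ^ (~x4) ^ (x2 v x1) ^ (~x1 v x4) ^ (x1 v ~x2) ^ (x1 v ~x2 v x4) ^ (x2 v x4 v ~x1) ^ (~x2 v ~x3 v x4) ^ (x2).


A unit clause contains exactly one literal.
Unit clauses found: (~x4), (x2).
Count = 2.

2


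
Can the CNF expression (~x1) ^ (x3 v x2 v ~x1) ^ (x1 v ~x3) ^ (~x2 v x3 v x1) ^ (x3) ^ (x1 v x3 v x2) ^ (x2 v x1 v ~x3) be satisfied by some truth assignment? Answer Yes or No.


Check all 8 possible truth assignments.
Number of satisfying assignments found: 0.
The formula is unsatisfiable.

No


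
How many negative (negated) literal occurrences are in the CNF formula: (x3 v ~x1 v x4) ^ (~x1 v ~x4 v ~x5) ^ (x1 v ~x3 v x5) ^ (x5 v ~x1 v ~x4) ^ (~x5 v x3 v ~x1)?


Scan each clause for negated literals.
Clause 1: 1 negative; Clause 2: 3 negative; Clause 3: 1 negative; Clause 4: 2 negative; Clause 5: 2 negative.
Total negative literal occurrences = 9.

9


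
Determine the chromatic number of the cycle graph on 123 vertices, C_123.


An odd cycle cannot be 2-colored: alternating two colors around the cycle returns to the start with a conflict.
Since 123 is odd, three colors are required (and three suffice).
Chromatic number = 3.

3


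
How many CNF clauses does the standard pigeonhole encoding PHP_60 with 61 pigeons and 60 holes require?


The PHP encoding has two parts:
1) At-least-one-hole clauses: 61 (one per pigeon, each with 60 literals).
2) At-most-one-pigeon-per-hole clauses: 60 holes * C(61,2) = 60 * 1830 = 109800.
Total clauses = 61 + 109800 = 109861.

109861


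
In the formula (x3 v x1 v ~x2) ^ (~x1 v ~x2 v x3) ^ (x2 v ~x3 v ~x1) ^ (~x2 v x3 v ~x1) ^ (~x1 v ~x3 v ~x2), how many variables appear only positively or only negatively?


A pure literal appears in only one polarity across all clauses.
No pure literals found.
Count = 0.

0


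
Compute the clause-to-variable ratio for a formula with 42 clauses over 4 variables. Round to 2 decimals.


Clause-to-variable ratio = clauses / variables.
42 / 4 = 10.5.

10.5


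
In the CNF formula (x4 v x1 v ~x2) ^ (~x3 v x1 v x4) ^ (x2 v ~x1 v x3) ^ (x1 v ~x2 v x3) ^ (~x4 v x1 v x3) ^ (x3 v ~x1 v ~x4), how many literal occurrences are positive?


Scan each clause for unnegated literals.
Clause 1: 2 positive; Clause 2: 2 positive; Clause 3: 2 positive; Clause 4: 2 positive; Clause 5: 2 positive; Clause 6: 1 positive.
Total positive literal occurrences = 11.

11


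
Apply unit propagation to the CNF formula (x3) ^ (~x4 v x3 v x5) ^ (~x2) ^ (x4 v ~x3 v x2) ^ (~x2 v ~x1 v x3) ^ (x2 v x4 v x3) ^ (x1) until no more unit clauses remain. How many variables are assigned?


Unit propagation repeatedly assigns the literal in any unit clause, then simplifies.
Assignments in order: x3 = T, x2 = F, x4 = T, x1 = T.
No further unit clauses remain.
Total variables assigned = 4.

4


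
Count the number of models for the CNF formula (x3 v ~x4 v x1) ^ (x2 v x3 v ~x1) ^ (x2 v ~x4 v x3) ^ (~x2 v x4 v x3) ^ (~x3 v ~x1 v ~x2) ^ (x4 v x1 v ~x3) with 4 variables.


Enumerate all 16 truth assignments over 4 variables.
Test each against every clause.
Satisfying assignments found: 6.

6


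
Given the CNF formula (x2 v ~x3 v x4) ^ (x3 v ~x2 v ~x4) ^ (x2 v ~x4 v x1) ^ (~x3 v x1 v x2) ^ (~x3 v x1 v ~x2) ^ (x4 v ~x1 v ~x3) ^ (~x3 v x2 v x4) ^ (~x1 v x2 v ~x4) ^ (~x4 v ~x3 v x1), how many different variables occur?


Identify each distinct variable in the formula.
Variables found: x1, x2, x3, x4.
Total distinct variables = 4.

4


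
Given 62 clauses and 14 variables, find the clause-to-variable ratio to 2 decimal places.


Clause-to-variable ratio = clauses / variables.
62 / 14 = 4.43.

4.43


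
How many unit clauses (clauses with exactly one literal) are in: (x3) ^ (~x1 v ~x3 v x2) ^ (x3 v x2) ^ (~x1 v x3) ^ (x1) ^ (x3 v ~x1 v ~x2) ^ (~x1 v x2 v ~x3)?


A unit clause contains exactly one literal.
Unit clauses found: (x3), (x1).
Count = 2.

2


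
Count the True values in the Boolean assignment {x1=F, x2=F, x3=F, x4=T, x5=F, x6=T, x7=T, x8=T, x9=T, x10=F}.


The weight is the number of variables assigned True.
True variables: x4, x6, x7, x8, x9.
Weight = 5.

5


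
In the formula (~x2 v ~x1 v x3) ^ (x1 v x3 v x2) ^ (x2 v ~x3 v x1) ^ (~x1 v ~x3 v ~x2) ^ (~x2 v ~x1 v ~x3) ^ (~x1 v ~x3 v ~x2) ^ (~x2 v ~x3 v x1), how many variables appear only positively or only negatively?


A pure literal appears in only one polarity across all clauses.
No pure literals found.
Count = 0.

0


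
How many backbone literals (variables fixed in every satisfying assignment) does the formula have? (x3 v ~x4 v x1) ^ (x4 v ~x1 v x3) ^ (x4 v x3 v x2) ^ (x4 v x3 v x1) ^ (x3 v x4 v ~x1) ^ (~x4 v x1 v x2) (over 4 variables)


Find all satisfying assignments: 9 model(s).
Check which variables have the same value in every model.
No variable is fixed across all models.
Backbone size = 0.

0


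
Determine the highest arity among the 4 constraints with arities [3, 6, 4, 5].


The arities are: 3, 6, 4, 5.
Scan for the maximum value.
Maximum arity = 6.

6


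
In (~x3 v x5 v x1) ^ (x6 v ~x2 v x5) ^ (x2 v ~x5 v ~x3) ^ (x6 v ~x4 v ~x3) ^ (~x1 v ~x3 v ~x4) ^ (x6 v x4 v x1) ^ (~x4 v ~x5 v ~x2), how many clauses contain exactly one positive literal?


A definite clause has exactly one positive literal.
Clause 1: 2 positive -> not definite
Clause 2: 2 positive -> not definite
Clause 3: 1 positive -> definite
Clause 4: 1 positive -> definite
Clause 5: 0 positive -> not definite
Clause 6: 3 positive -> not definite
Clause 7: 0 positive -> not definite
Definite clause count = 2.

2


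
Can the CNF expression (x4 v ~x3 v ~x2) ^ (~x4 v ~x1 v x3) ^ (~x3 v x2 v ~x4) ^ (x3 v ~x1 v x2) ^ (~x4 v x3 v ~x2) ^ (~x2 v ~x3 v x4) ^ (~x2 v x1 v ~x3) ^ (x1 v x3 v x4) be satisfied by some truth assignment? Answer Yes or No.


Check all 16 possible truth assignments.
Number of satisfying assignments found: 5.
The formula is satisfiable.

Yes


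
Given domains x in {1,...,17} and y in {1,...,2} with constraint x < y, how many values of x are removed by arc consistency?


For the constraint x < y, x needs a supporting value in y's domain.
x can be at most 1 (one less than y's maximum).
Valid x values from domain: 1 out of 17.
Pruned = 17 - 1 = 16.

16


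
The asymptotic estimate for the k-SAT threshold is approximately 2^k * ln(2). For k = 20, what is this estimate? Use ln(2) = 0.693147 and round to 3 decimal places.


Using the asymptotic formula: threshold ~ 2^k * ln(2).
2^20 = 1048576.
1048576 * 0.693147 = 726817.309.

726817.309


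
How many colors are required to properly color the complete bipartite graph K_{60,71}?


K_{60,71} is bipartite by definition: the two parts are independent sets, with every edge crossing between them.
Color all vertices in one part with color 1 and all vertices in the other part with color 2.
Since the graph has at least one edge, one color does not suffice.
Chromatic number = 2.

2


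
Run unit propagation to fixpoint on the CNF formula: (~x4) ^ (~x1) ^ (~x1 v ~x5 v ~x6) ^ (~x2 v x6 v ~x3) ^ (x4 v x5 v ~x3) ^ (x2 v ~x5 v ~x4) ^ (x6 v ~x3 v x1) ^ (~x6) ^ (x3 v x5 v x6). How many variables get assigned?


Unit propagation repeatedly assigns the literal in any unit clause, then simplifies.
Assignments in order: x4 = F, x1 = F, x6 = F, x3 = F, x5 = T.
No further unit clauses remain.
Total variables assigned = 5.

5


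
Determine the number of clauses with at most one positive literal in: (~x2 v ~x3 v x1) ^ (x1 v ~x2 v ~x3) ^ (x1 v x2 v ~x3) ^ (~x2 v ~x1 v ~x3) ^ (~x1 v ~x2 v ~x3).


A Horn clause has at most one positive literal.
Clause 1: 1 positive lit(s) -> Horn
Clause 2: 1 positive lit(s) -> Horn
Clause 3: 2 positive lit(s) -> not Horn
Clause 4: 0 positive lit(s) -> Horn
Clause 5: 0 positive lit(s) -> Horn
Total Horn clauses = 4.

4


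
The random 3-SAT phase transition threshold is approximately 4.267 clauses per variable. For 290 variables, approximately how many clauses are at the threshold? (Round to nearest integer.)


The 3-SAT phase transition occurs at approximately 4.267 clauses per variable.
m = 4.267 * 290 = 1237.43.
Rounded to nearest integer: 1237.

1237


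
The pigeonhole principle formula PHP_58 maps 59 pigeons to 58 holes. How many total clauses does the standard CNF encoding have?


The PHP encoding has two parts:
1) At-least-one-hole clauses: 59 (one per pigeon, each with 58 literals).
2) At-most-one-pigeon-per-hole clauses: 58 holes * C(59,2) = 58 * 1711 = 99238.
Total clauses = 59 + 99238 = 99297.

99297


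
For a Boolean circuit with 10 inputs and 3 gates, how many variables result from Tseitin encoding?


The Tseitin transformation introduces one auxiliary variable per gate.
Total variables = inputs + gates = 10 + 3 = 13.

13


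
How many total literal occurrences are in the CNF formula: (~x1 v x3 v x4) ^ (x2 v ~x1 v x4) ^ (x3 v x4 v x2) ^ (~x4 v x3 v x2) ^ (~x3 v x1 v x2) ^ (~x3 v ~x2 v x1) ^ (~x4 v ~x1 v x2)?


Clause lengths: 3, 3, 3, 3, 3, 3, 3.
Sum = 3 + 3 + 3 + 3 + 3 + 3 + 3 = 21.

21


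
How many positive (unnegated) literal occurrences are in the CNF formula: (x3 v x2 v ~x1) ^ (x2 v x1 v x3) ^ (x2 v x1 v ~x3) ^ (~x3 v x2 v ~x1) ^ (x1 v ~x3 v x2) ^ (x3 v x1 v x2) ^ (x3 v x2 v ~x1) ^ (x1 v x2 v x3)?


Scan each clause for unnegated literals.
Clause 1: 2 positive; Clause 2: 3 positive; Clause 3: 2 positive; Clause 4: 1 positive; Clause 5: 2 positive; Clause 6: 3 positive; Clause 7: 2 positive; Clause 8: 3 positive.
Total positive literal occurrences = 18.

18


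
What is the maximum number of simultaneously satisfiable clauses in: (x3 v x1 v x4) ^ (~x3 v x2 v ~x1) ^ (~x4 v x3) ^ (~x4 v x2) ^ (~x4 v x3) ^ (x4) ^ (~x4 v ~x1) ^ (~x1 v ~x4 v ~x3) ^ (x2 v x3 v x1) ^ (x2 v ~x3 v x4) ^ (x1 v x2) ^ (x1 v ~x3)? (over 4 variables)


Enumerate all 16 truth assignments.
For each, count how many of the 12 clauses are satisfied.
The formula is not fully satisfiable, so the maximum is below 12.
Maximum simultaneously satisfiable clauses = 11.

11


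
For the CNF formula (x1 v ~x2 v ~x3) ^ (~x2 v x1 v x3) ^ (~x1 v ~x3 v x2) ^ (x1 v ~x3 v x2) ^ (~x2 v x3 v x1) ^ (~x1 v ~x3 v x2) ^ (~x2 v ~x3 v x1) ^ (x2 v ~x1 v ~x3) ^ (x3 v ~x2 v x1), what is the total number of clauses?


Each group enclosed in parentheses joined by ^ is one clause.
Counting the conjuncts: 9 clauses.

9


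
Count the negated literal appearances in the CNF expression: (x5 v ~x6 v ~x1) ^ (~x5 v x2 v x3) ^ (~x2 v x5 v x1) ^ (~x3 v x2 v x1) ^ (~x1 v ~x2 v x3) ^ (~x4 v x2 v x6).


Scan each clause for negated literals.
Clause 1: 2 negative; Clause 2: 1 negative; Clause 3: 1 negative; Clause 4: 1 negative; Clause 5: 2 negative; Clause 6: 1 negative.
Total negative literal occurrences = 8.

8


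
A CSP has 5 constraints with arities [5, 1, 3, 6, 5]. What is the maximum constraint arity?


The arities are: 5, 1, 3, 6, 5.
Scan for the maximum value.
Maximum arity = 6.

6


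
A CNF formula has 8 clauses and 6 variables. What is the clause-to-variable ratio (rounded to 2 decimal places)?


Clause-to-variable ratio = clauses / variables.
8 / 6 = 1.33.

1.33


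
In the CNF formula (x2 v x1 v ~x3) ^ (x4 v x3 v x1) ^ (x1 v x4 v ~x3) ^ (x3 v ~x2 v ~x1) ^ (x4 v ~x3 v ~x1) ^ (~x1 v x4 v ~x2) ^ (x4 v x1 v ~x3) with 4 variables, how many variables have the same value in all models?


Find all satisfying assignments: 7 model(s).
Check which variables have the same value in every model.
No variable is fixed across all models.
Backbone size = 0.

0


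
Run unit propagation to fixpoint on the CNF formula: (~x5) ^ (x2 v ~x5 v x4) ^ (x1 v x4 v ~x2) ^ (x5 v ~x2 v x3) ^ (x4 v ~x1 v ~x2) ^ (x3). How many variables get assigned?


Unit propagation repeatedly assigns the literal in any unit clause, then simplifies.
Assignments in order: x5 = F, x3 = T.
No further unit clauses remain.
Total variables assigned = 2.

2


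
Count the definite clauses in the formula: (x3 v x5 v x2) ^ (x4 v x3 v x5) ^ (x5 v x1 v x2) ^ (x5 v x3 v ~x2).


A definite clause has exactly one positive literal.
Clause 1: 3 positive -> not definite
Clause 2: 3 positive -> not definite
Clause 3: 3 positive -> not definite
Clause 4: 2 positive -> not definite
Definite clause count = 0.

0


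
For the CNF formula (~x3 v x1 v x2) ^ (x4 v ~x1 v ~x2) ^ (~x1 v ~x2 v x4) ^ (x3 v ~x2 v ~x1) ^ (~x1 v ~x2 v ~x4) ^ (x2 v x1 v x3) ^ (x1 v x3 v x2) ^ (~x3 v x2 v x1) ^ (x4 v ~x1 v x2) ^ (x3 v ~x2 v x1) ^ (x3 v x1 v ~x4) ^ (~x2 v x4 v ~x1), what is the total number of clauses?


Each group enclosed in parentheses joined by ^ is one clause.
Counting the conjuncts: 12 clauses.

12


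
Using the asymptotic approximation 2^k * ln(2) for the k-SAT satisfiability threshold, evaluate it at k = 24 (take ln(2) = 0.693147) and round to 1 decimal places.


Using the asymptotic formula: threshold ~ 2^k * ln(2).
2^24 = 16777216.
16777216 * 0.693147 = 11629076.9.

11629076.9


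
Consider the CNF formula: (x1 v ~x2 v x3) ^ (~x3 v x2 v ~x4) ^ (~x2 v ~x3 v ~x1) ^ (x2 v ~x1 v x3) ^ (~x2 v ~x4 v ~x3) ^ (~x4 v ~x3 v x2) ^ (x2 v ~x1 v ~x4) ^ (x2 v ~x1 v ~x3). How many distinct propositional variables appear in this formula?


Identify each distinct variable in the formula.
Variables found: x1, x2, x3, x4.
Total distinct variables = 4.

4


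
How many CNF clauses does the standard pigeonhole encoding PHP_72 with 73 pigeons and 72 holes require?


The PHP encoding has two parts:
1) At-least-one-hole clauses: 73 (one per pigeon, each with 72 literals).
2) At-most-one-pigeon-per-hole clauses: 72 holes * C(73,2) = 72 * 2628 = 189216.
Total clauses = 73 + 189216 = 189289.

189289


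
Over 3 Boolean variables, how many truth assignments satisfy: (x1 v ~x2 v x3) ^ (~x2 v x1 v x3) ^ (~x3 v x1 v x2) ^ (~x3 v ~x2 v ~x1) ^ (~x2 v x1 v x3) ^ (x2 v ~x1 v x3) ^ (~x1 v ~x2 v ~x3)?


Enumerate all 8 truth assignments over 3 variables.
Test each against every clause.
Satisfying assignments found: 4.

4


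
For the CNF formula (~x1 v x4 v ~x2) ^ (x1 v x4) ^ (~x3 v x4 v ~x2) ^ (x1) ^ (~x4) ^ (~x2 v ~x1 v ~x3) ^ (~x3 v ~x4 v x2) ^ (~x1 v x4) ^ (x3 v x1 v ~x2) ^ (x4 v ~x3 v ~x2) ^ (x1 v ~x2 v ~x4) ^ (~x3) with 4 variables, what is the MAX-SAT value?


Enumerate all 16 truth assignments.
For each, count how many of the 12 clauses are satisfied.
The formula is not fully satisfiable, so the maximum is below 12.
Maximum simultaneously satisfiable clauses = 11.

11


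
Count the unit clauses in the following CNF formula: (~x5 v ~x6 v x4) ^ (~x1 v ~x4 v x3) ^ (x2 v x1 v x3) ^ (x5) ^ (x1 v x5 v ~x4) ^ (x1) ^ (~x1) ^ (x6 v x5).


A unit clause contains exactly one literal.
Unit clauses found: (x5), (x1), (~x1).
Count = 3.

3


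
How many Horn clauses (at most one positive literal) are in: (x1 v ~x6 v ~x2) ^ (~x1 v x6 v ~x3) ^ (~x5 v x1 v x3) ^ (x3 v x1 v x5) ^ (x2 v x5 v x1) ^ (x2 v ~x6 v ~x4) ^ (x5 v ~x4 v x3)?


A Horn clause has at most one positive literal.
Clause 1: 1 positive lit(s) -> Horn
Clause 2: 1 positive lit(s) -> Horn
Clause 3: 2 positive lit(s) -> not Horn
Clause 4: 3 positive lit(s) -> not Horn
Clause 5: 3 positive lit(s) -> not Horn
Clause 6: 1 positive lit(s) -> Horn
Clause 7: 2 positive lit(s) -> not Horn
Total Horn clauses = 3.

3


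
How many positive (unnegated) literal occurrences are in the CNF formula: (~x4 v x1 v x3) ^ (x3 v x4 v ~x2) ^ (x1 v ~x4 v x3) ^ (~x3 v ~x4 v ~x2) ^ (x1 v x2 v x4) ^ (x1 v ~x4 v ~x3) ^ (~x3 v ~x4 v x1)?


Scan each clause for unnegated literals.
Clause 1: 2 positive; Clause 2: 2 positive; Clause 3: 2 positive; Clause 4: 0 positive; Clause 5: 3 positive; Clause 6: 1 positive; Clause 7: 1 positive.
Total positive literal occurrences = 11.

11
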